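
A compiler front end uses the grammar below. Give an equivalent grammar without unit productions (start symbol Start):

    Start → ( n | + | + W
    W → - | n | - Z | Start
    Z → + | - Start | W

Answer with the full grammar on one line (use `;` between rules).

Start → ( n | + | + W; W → ( n | + | + W | - | n | - Z; Z → + | - Start | ( n | + W | - | n | - Z

Unit pairs: W ⇒* {Start}; Z ⇒* {Start, W}.
For each unit pair (A, B), copy every non-unit production of B to A, then drop all unit productions.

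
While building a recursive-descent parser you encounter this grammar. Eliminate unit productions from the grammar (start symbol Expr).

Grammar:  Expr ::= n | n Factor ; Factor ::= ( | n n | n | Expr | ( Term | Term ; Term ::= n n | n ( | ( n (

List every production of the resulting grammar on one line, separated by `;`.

Unit pairs: Factor ⇒* {Expr, Term}.
For every A with A ⇒* B via unit rules, add B's non-unit alternatives to A; then delete every rule of the form X → Y.

Expr ::= n | n Factor; Factor ::= n n | n ( | ( n ( | ( | n | ( Term | n Factor; Term ::= n n | n ( | ( n (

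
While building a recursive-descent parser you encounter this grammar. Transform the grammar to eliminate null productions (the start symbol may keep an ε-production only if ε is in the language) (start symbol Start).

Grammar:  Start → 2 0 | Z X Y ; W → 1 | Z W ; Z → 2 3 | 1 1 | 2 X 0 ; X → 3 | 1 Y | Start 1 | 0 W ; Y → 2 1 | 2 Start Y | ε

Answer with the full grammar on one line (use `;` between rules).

Start → 2 0 | Z X Y | Z X; W → 1 | Z W; Z → 2 3 | 1 1 | 2 X 0; X → 3 | 1 Y | 1 | Start 1 | 0 W; Y → 2 1 | 2 Start Y | 2 Start

Nullable set = {Y}.
ε ∉ L(G), so no ε-production is kept.
Add the nullable-subset variants: Start → Z X Y gives Z X Y | Z X. X → 1 Y gives 1 Y | 1. Y → 2 Start Y gives 2 Start Y | 2 Start.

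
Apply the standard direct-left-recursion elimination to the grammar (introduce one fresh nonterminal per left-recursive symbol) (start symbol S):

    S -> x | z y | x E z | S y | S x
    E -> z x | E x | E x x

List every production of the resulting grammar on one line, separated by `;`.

S -> x S' | z y S' | x E z S'; E -> z x E'; S' -> y S' | x S' | ε; E' -> x E' | x x E' | ε

S, E are directly left-recursive.
For S: α = {y, x}, β = {x, z y, x E z}. Rewrite as S → β S' and S' → α S' | ε.
For E: α = {x, x x}, β = {z x}. Rewrite as E → β E' and E' → α E' | ε.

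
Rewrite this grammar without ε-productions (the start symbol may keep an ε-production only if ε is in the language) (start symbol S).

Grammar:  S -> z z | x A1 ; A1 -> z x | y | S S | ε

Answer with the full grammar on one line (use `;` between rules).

Nullable nonterminals: {A1}.
ε ∉ L(G), so no ε-production is kept.
Add the nullable-subset variants: S → x A1 gives x A1 | x.

S -> z z | x A1 | x; A1 -> z x | y | S S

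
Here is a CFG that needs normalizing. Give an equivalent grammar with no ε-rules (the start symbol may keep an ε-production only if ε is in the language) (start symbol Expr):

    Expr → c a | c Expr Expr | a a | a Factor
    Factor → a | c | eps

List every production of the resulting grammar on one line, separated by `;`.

Expr → c a | c Expr Expr | a a | a Factor | a; Factor → a | c

Nullable set = {Factor}.
ε ∉ L(G), so no ε-production is kept.
Expand every rule over subsets of its nullable positions: Expr → a Factor gives a Factor | a.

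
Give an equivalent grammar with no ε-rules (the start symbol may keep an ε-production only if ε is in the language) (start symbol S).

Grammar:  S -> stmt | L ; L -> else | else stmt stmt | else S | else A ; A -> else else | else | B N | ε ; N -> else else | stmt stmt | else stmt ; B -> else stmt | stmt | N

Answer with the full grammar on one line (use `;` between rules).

Nullable set = {A}.
ε ∉ L(G), so no ε-production is kept.

S -> stmt | L; L -> else | else stmt stmt | else S | else A; A -> else else | else | B N; N -> else else | stmt stmt | else stmt; B -> else stmt | stmt | N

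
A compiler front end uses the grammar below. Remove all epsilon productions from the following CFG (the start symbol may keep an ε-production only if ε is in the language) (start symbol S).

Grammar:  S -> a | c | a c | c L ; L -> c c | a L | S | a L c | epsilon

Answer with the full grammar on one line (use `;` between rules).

Nullable set = {L}.
ε ∉ L(G), so no ε-production is kept.
Expand every rule over subsets of its nullable positions: L → a L gives a L | a. L → a L c gives a L c | a c.

S -> a | c | a c | c L; L -> c c | a L | a | S | a L c | a c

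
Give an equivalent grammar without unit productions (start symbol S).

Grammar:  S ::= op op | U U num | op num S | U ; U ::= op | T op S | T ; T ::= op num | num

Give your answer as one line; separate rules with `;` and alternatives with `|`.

S ::= op | T op S | op op | U U num | op num S | op num | num; U ::= op | T op S | op num | num; T ::= op num | num

Unit pairs: S ⇒* {T, U}; U ⇒* {T}.
Replace each nonterminal's rules with the union of the non-unit rules of every nonterminal it unit-derives.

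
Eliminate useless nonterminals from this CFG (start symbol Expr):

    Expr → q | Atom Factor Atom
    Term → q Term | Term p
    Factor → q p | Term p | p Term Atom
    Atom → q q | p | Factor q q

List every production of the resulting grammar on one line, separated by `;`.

Generating nonterminals: {Atom, Expr, Factor}.
Reachable from Expr after that: {Atom, Expr, Factor}.
Removed useless symbols: {Term} and every production mentioning them.

Expr → q | Atom Factor Atom; Factor → q p; Atom → q q | p | Factor q q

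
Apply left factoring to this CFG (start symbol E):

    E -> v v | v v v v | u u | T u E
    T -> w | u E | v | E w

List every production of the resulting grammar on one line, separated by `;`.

E -> u u | T u E | v v E'; T -> w | u E | v | E w; E' -> ε | v v

E has alternatives sharing prefix 'v v': factor to E → v v E' with E' → ε | v v.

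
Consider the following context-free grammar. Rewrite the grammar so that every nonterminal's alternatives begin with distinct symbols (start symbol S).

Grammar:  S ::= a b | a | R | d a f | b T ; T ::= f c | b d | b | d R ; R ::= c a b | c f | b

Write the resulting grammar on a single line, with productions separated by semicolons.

S ::= R | d a f | b T | a S'; T ::= f c | d R | b T'; R ::= b | c R'; S' ::= b | ε; T' ::= d | ε; R' ::= a b | f

S has alternatives sharing prefix 'a': factor to S → a S' with S' → b | ε.
T has alternatives sharing prefix 'b': factor to T → b T' with T' → d | ε.
R has alternatives sharing prefix 'c': factor to R → c R' with R' → a b | f.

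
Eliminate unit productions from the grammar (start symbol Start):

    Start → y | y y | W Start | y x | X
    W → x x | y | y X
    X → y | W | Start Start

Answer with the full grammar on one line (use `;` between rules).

Start → y | y y | W Start | y x | Start Start | x x | y X; W → x x | y | y X; X → y | Start Start | x x | y X

Unit pairs: Start ⇒* {W, X}; X ⇒* {W}.
Replace each nonterminal's rules with the union of the non-unit rules of every nonterminal it unit-derives.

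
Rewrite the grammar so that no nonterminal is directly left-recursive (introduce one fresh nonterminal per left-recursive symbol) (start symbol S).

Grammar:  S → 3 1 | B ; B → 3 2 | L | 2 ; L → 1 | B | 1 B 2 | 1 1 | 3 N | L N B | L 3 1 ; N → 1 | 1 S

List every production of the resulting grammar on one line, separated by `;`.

L is directly left-recursive.
For L: α = {N B, 3 1}, β = {1, B, 1 B 2, 1 1, 3 N}. Rewrite as L → β L' and L' → α L' | ε.

S → 3 1 | B; B → 3 2 | L | 2; L → 1 L' | B L' | 1 B 2 L' | 1 1 L' | 3 N L'; N → 1 | 1 S; L' → N B L' | 3 1 L' | eps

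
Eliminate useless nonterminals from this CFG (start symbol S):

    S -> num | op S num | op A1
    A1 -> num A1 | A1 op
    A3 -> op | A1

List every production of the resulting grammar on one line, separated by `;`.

Generating nonterminals: {A3, S}.
Reachable from S after that: {S}.
Removed useless symbols: {A1, A3} and every production mentioning them.

S -> num | op S num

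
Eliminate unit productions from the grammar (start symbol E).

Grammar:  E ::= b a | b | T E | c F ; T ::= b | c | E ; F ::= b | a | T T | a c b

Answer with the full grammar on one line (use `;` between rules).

Unit pairs: T ⇒* {E}.
Replace each nonterminal's rules with the union of the non-unit rules of every nonterminal it unit-derives.

E ::= b a | b | T E | c F; T ::= b a | b | T E | c F | c; F ::= b | a | T T | a c b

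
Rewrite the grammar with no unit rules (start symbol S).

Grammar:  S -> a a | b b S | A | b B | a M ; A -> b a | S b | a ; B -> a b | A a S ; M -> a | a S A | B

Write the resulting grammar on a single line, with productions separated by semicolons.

S -> a a | b b S | b B | a M | b a | S b | a; A -> b a | S b | a; B -> a b | A a S; M -> a b | A a S | a | a S A

Unit pairs: M ⇒* {B}; S ⇒* {A}.
For every A with A ⇒* B via unit rules, add B's non-unit alternatives to A; then delete every rule of the form X → Y.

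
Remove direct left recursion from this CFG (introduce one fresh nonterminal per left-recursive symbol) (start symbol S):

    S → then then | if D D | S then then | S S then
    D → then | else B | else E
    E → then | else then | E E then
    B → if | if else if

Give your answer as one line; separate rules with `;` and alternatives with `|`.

S → then then S' | if D D S'; D → then | else B | else E; E → then E' | else then E'; B → if | if else if; S' → then then S' | S then S' | ε; E' → E then E' | ε

Left recursion appears on S, E.
For S: α = {then then, S then}, β = {then then, if D D}. Rewrite as S → β S' and S' → α S' | ε.
For E: α = {E then}, β = {then, else then}. Rewrite as E → β E' and E' → α E' | ε.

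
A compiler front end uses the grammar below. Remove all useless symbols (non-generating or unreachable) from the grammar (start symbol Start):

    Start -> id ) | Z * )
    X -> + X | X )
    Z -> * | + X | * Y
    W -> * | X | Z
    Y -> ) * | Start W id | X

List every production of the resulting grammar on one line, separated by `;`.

Generating nonterminals: {Start, W, Y, Z}.
Reachable from Start after that: {Start, W, Y, Z}.
Removed useless symbols: {X} and every production mentioning them.

Start -> id ) | Z * ); Z -> * | * Y; W -> * | Z; Y -> ) * | Start W id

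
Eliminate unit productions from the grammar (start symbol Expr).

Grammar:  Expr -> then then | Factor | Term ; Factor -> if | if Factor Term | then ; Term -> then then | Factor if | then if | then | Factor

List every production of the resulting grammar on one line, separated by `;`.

Expr -> then then | Factor if | then if | then | if | if Factor Term; Factor -> if | if Factor Term | then; Term -> then then | Factor if | then if | then | if | if Factor Term

Unit pairs: Expr ⇒* {Factor, Term}; Term ⇒* {Factor}.
For each unit pair (A, B), copy every non-unit production of B to A, then drop all unit productions.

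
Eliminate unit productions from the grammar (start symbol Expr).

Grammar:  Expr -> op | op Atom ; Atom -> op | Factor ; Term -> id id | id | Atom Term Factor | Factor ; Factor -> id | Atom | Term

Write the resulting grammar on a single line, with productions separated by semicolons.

Expr -> op | op Atom; Atom -> id id | id | Atom Term Factor | op; Term -> id id | id | Atom Term Factor | op; Factor -> id id | id | Atom Term Factor | op

Unit pairs: Atom ⇒* {Factor, Term}; Factor ⇒* {Atom, Term}; Term ⇒* {Atom, Factor}.
Replace each nonterminal's rules with the union of the non-unit rules of every nonterminal it unit-derives.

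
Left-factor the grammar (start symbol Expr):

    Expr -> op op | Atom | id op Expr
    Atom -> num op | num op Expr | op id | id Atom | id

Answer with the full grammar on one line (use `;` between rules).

Expr -> op op | Atom | id op Expr; Atom -> op id | num op Atom1 | id Atom2; Atom1 -> ε | Expr; Atom2 -> Atom | ε

Atom has alternatives sharing prefix 'num op': factor to Atom → num op Atom1 with Atom1 → ε | Expr.
Atom has alternatives sharing prefix 'id': factor to Atom → id Atom2 with Atom2 → Atom | ε.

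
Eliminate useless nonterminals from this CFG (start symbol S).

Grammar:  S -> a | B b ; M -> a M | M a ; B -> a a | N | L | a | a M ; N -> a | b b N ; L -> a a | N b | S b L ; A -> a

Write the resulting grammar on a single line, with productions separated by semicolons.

S -> a | B b; B -> a a | N | L | a; N -> a | b b N; L -> a a | N b | S b L

Generating nonterminals: {A, B, L, N, S}.
Reachable from S after that: {B, L, N, S}.
Removed useless symbols: {A, M} and every production mentioning them.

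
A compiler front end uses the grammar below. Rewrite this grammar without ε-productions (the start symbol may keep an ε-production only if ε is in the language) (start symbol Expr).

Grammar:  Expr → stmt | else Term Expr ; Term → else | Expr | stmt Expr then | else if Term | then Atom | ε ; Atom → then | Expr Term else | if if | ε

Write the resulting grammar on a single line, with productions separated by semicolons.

Nullable set = {Atom, Term}.
ε ∉ L(G), so no ε-production is kept.
Expand every rule over subsets of its nullable positions: Expr → else Term Expr gives else Term Expr | else Expr. Term → else if Term gives else if Term | else if. Term → then Atom gives then Atom | then. Atom → Expr Term else gives Expr Term else | Expr else.

Expr → stmt | else Term Expr | else Expr; Term → else | Expr | stmt Expr then | else if Term | else if | then Atom | then; Atom → then | Expr Term else | Expr else | if if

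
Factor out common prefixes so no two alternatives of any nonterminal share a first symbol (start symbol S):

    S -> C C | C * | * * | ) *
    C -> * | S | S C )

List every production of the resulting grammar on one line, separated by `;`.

S -> * * | ) * | C S'; C -> * | S C'; S' -> C | *; C' -> ε | C )

S has alternatives sharing prefix 'C': factor to S → C S' with S' → C | *.
C has alternatives sharing prefix 'S': factor to C → S C' with C' → ε | C ).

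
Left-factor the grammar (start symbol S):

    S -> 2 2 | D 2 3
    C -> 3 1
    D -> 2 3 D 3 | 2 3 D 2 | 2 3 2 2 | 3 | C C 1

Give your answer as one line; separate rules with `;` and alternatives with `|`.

D has alternatives sharing prefix '2 3': factor to D → 2 3 D' with D' → D 3 | D 2 | 2 2.
D' has alternatives sharing prefix 'D': factor to D' → D D'' with D'' → 3 | 2.

S -> 2 2 | D 2 3; C -> 3 1; D -> 3 | C C 1 | 2 3 D'; D' -> 2 2 | D D''; D'' -> 3 | 2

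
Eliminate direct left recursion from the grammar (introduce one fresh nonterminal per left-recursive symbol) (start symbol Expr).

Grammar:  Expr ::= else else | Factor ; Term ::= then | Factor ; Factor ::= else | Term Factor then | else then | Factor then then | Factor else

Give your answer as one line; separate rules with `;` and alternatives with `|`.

Expr ::= else else | Factor; Term ::= then | Factor; Factor ::= else Factor1 | Term Factor then Factor1 | else then Factor1; Factor1 ::= then then Factor1 | else Factor1 | ε

Left recursion appears on Factor.
For Factor: α = {then then, else}, β = {else, Term Factor then, else then}. Rewrite as Factor → β Factor1 and Factor1 → α Factor1 | ε.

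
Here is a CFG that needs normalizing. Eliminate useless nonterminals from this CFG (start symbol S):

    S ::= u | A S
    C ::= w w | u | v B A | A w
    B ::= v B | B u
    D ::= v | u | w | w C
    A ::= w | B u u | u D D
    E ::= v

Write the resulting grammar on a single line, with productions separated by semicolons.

S ::= u | A S; C ::= w w | u | A w; D ::= v | u | w | w C; A ::= w | u D D

Generating nonterminals: {A, C, D, E, S}.
Reachable from S after that: {A, C, D, S}.
Removed useless symbols: {B, E} and every production mentioning them.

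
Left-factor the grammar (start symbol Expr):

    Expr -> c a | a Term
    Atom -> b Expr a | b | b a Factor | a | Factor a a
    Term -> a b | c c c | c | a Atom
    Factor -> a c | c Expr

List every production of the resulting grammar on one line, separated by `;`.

Atom has alternatives sharing prefix 'b': factor to Atom → b Atom1 with Atom1 → Expr a | ε | a Factor.
Term has alternatives sharing prefix 'a': factor to Term → a Term1 with Term1 → b | Atom.
Term has alternatives sharing prefix 'c': factor to Term → c Term2 with Term2 → c c | ε.

Expr -> c a | a Term; Atom -> a | Factor a a | b Atom1; Term -> a Term1 | c Term2; Factor -> a c | c Expr; Atom1 -> Expr a | ε | a Factor; Term1 -> b | Atom; Term2 -> c c | ε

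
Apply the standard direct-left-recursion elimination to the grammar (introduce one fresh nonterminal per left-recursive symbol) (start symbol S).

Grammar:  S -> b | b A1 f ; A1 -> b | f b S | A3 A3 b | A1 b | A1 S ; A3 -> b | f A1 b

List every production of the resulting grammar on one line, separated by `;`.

Left recursion appears on A1.
For A1: α = {b, S}, β = {b, f b S, A3 A3 b}. Rewrite as A1 → β A1' and A1' → α A1' | ε.

S -> b | b A1 f; A1 -> b A1' | f b S A1' | A3 A3 b A1'; A3 -> b | f A1 b; A1' -> b A1' | S A1' | ε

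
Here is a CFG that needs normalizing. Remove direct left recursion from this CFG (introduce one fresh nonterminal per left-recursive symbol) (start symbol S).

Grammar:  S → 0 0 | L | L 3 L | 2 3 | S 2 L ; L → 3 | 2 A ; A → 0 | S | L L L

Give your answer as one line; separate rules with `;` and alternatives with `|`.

Directly left-recursive nonterminal: S.
For S: α = {2 L}, β = {0 0, L, L 3 L, 2 3}. Rewrite as S → β S' and S' → α S' | ε.

S → 0 0 S' | L S' | L 3 L S' | 2 3 S'; L → 3 | 2 A; A → 0 | S | L L L; S' → 2 L S' | epsilon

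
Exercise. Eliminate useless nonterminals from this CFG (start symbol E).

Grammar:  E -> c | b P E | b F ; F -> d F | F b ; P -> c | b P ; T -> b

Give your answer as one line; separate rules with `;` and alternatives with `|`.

Generating nonterminals: {E, P, T}.
Reachable from E after that: {E, P}.
Removed useless symbols: {F, T} and every production mentioning them.

E -> c | b P E; P -> c | b P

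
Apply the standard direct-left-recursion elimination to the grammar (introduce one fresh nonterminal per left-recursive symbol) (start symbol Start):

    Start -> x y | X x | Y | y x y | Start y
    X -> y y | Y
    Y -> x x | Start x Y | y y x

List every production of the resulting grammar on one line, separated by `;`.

Start is directly left-recursive.
For Start: α = {y}, β = {x y, X x, Y, y x y}. Rewrite as Start → β Start1 and Start1 → α Start1 | ε.

Start -> x y Start1 | X x Start1 | Y Start1 | y x y Start1; X -> y y | Y; Y -> x x | Start x Y | y y x; Start1 -> y Start1 | ε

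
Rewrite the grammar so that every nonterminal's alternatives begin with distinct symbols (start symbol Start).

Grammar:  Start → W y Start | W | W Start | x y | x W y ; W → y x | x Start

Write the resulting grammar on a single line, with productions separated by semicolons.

Start → W Start1 | x Start2; W → y x | x Start; Start1 → y Start | ε | Start; Start2 → y | W y

Start has alternatives sharing prefix 'W': factor to Start → W Start1 with Start1 → y Start | ε | Start.
Start has alternatives sharing prefix 'x': factor to Start → x Start2 with Start2 → y | W y.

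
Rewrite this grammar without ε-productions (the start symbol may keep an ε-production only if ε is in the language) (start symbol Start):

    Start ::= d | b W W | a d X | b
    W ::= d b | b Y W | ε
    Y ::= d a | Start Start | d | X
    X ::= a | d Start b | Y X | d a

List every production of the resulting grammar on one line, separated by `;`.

Start ::= d | b W W | b W | b | a d X; W ::= d b | b Y W | b Y; Y ::= d a | Start Start | d | X; X ::= a | d Start b | Y X | d a

Nullable set = {W}.
ε ∉ L(G), so no ε-production is kept.
For each production, add variants omitting each subset of nullable occurrences: Start → b W W gives b W W | b W | b. W → b Y W gives b Y W | b Y.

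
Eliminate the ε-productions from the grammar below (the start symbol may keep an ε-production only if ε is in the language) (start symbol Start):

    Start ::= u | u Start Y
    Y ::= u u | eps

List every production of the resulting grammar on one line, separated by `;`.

Start ::= u | u Start Y | u Start; Y ::= u u

The nullable symbols are {Y}.
ε ∉ L(G), so no ε-production is kept.
Expand every rule over subsets of its nullable positions: Start → u Start Y gives u Start Y | u Start.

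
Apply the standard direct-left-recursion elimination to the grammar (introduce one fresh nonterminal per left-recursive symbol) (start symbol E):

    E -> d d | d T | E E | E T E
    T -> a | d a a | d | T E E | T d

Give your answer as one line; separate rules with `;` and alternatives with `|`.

Left recursion appears on E, T.
For E: α = {E, T E}, β = {d d, d T}. Rewrite as E → β E' and E' → α E' | ε.
For T: α = {E E, d}, β = {a, d a a, d}. Rewrite as T → β T' and T' → α T' | ε.

E -> d d E' | d T E'; T -> a T' | d a a T' | d T'; E' -> E E' | T E E' | ε; T' -> E E T' | d T' | ε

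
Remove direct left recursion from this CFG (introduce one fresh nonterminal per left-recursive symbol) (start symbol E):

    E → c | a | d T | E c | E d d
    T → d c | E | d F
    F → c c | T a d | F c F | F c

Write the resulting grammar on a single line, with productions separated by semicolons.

Left recursion appears on E, F.
For E: α = {c, d d}, β = {c, a, d T}. Rewrite as E → β E' and E' → α E' | ε.
For F: α = {c F, c}, β = {c c, T a d}. Rewrite as F → β F' and F' → α F' | ε.

E → c E' | a E' | d T E'; T → d c | E | d F; F → c c F' | T a d F'; E' → c E' | d d E' | ε; F' → c F F' | c F' | ε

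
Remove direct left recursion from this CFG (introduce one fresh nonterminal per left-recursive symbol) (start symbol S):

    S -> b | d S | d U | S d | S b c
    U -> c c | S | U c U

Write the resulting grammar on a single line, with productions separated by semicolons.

Directly left-recursive nonterminals: S, U.
For S: α = {d, b c}, β = {b, d S, d U}. Rewrite as S → β S' and S' → α S' | ε.
For U: α = {c U}, β = {c c, S}. Rewrite as U → β U' and U' → α U' | ε.

S -> b S' | d S S' | d U S'; U -> c c U' | S U'; S' -> d S' | b c S' | ε; U' -> c U U' | ε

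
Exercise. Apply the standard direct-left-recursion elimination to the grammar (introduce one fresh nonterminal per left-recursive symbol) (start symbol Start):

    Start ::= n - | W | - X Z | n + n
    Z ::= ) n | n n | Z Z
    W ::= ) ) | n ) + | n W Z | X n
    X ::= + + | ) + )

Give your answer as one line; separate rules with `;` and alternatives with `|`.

Start ::= n - | W | - X Z | n + n; Z ::= ) n Z1 | n n Z1; W ::= ) ) | n ) + | n W Z | X n; X ::= + + | ) + ); Z1 ::= Z Z1 | ε

Left recursion appears on Z.
For Z: α = {Z}, β = {) n, n n}. Rewrite as Z → β Z1 and Z1 → α Z1 | ε.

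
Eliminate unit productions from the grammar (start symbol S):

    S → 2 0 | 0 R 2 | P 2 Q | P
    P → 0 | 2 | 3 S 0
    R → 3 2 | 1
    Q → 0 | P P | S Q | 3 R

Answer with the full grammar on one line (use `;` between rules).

S → 2 0 | 0 R 2 | P 2 Q | 0 | 2 | 3 S 0; P → 0 | 2 | 3 S 0; R → 3 2 | 1; Q → 0 | P P | S Q | 3 R

Unit pairs: S ⇒* {P}.
For each unit pair (A, B), copy every non-unit production of B to A, then drop all unit productions.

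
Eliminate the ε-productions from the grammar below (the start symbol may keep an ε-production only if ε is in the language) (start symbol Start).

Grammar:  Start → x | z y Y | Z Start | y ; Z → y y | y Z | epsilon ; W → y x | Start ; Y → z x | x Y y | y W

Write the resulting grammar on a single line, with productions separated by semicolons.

Nullable set = {Z}.
ε ∉ L(G), so no ε-production is kept.
For each production, add variants omitting each subset of nullable occurrences: Z → y Z gives y Z | y.

Start → x | z y Y | Z Start | y; Z → y y | y Z | y; W → y x | Start; Y → z x | x Y y | y W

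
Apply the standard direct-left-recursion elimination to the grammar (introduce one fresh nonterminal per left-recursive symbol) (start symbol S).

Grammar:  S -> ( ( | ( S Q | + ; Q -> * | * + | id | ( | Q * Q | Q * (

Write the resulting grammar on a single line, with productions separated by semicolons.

S -> ( ( | ( S Q | +; Q -> * Q' | * + Q' | id Q' | ( Q'; Q' -> * Q Q' | * ( Q' | eps

Left recursion appears on Q.
For Q: α = {* Q, * (}, β = {*, * +, id, (}. Rewrite as Q → β Q' and Q' → α Q' | ε.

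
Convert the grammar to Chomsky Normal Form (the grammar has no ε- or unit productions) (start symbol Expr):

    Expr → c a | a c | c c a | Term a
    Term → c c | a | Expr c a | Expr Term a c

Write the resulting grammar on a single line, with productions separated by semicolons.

Expr → X1 X2 | X2 X1 | X1 Y1 | Term X2; Term → X1 X1 | a | Expr Y2 | Expr Y3; X1 → c; X2 → a; Y1 → X1 X2; Y2 → X1 X2; Y3 → Term Y4; Y4 → X2 X1

Introduce a nonterminal for each terminal appearing in a rule of length ≥ 2: X1 → c, X2 → a.
Binarize each right-hand side of length ≥ 3 by chaining fresh nonterminals (Y1, Y2, …): affected rules were Expr → X1 X1 X2; Term → Expr X1 X2; Term → Expr Term X2 X1.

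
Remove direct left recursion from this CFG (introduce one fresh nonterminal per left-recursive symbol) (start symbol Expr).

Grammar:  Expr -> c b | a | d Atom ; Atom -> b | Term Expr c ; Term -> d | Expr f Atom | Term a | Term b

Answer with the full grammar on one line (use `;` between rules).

Term is directly left-recursive.
For Term: α = {a, b}, β = {d, Expr f Atom}. Rewrite as Term → β Term1 and Term1 → α Term1 | ε.

Expr -> c b | a | d Atom; Atom -> b | Term Expr c; Term -> d Term1 | Expr f Atom Term1; Term1 -> a Term1 | b Term1 | epsilon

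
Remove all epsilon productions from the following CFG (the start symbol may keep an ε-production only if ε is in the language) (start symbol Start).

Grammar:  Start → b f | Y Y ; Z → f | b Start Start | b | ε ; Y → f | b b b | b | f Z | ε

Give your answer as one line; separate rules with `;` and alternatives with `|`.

The nullable symbols are {Start, Y, Z}.
ε ∈ L(G) since Start is nullable, so keep Start → ε.
Expand every rule over subsets of its nullable positions: Start → Y Y gives Y Y | Y. Z → b Start Start gives b Start Start | b Start | b.

Start → b f | Y Y | Y | ε; Z → f | b Start Start | b Start | b; Y → f | b b b | b | f Z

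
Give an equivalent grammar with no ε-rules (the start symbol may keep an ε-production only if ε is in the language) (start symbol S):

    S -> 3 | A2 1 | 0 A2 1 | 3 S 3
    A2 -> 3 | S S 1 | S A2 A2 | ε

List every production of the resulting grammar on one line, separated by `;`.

S -> 3 | A2 1 | 1 | 0 A2 1 | 0 1 | 3 S 3; A2 -> 3 | S S 1 | S A2 A2 | S A2 | S

Nullable set = {A2}.
ε ∉ L(G), so no ε-production is kept.
Add the nullable-subset variants: S → A2 1 gives A2 1 | 1. S → 0 A2 1 gives 0 A2 1 | 0 1. A2 → S A2 A2 gives S A2 A2 | S A2 | S.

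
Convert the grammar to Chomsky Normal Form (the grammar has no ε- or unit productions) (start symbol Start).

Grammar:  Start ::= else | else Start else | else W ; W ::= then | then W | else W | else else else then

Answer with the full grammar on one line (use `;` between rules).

Start ::= else | X1 Y1 | X1 W; W ::= then | X2 W | X1 W | X1 Y2; X1 ::= else; X2 ::= then; Y1 ::= Start X1; Y2 ::= X1 Y3; Y3 ::= X1 X2

Introduce a nonterminal for each terminal appearing in a rule of length ≥ 2: X1 → else, X2 → then.
Binarize each right-hand side of length ≥ 3 by chaining fresh nonterminals (Y1, Y2, …): affected rules were Start → X1 Start X1; W → X1 X1 X1 X2.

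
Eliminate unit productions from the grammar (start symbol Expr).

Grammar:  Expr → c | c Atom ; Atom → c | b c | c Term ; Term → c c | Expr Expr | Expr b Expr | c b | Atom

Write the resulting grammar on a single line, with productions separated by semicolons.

Expr → c | c Atom; Atom → c | b c | c Term; Term → c c | Expr Expr | Expr b Expr | c b | c | b c | c Term

Unit pairs: Term ⇒* {Atom}.
Replace each nonterminal's rules with the union of the non-unit rules of every nonterminal it unit-derives.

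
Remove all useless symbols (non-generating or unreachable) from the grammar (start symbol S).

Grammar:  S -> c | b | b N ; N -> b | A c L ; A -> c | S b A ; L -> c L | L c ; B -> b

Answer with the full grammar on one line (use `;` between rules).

S -> c | b | b N; N -> b

Generating nonterminals: {A, B, N, S}.
Reachable from S after that: {N, S}.
Removed useless symbols: {A, B, L} and every production mentioning them.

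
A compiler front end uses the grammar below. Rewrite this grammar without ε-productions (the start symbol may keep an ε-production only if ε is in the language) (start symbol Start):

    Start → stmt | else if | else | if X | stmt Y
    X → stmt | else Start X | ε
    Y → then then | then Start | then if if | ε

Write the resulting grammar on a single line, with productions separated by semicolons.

Start → stmt | else if | else | if X | if | stmt Y; X → stmt | else Start X | else Start; Y → then then | then Start | then if if

Nullable nonterminals: {X, Y}.
ε ∉ L(G), so no ε-production is kept.
Expand every rule over subsets of its nullable positions: Start → if X gives if X | if. X → else Start X gives else Start X | else Start.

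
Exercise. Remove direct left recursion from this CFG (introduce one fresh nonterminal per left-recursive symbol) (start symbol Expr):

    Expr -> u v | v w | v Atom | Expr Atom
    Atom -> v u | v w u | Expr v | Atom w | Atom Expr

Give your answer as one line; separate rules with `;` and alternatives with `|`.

Expr -> u v Expr1 | v w Expr1 | v Atom Expr1; Atom -> v u Atom1 | v w u Atom1 | Expr v Atom1; Expr1 -> Atom Expr1 | ε; Atom1 -> w Atom1 | Expr Atom1 | ε

Directly left-recursive nonterminals: Expr, Atom.
For Expr: α = {Atom}, β = {u v, v w, v Atom}. Rewrite as Expr → β Expr1 and Expr1 → α Expr1 | ε.
For Atom: α = {w, Expr}, β = {v u, v w u, Expr v}. Rewrite as Atom → β Atom1 and Atom1 → α Atom1 | ε.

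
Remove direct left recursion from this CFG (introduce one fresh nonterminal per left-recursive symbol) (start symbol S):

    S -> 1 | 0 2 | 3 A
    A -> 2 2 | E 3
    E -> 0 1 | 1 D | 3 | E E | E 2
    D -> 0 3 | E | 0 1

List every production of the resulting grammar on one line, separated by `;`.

E is directly left-recursive.
For E: α = {E, 2}, β = {0 1, 1 D, 3}. Rewrite as E → β E' and E' → α E' | ε.

S -> 1 | 0 2 | 3 A; A -> 2 2 | E 3; E -> 0 1 E' | 1 D E' | 3 E'; D -> 0 3 | E | 0 1; E' -> E E' | 2 E' | eps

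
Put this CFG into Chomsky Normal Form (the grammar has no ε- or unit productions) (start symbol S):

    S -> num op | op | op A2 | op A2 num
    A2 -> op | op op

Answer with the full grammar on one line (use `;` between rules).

Introduce a nonterminal for each terminal appearing in a rule of length ≥ 2: X1 → num, X2 → op.
Binarize each right-hand side of length ≥ 3 by chaining fresh nonterminals (Y1, Y2, …): affected rules were S → X2 A2 X1.

S -> X1 X2 | op | X2 A2 | X2 Y1; A2 -> op | X2 X2; X1 -> num; X2 -> op; Y1 -> A2 X1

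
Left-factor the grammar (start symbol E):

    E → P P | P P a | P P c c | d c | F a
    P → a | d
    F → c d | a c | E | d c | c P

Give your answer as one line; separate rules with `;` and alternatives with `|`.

E has alternatives sharing prefix 'P P': factor to E → P P E' with E' → ε | a | c c.
F has alternatives sharing prefix 'c': factor to F → c F' with F' → d | P.

E → d c | F a | P P E'; P → a | d; F → a c | E | d c | c F'; E' → eps | a | c c; F' → d | P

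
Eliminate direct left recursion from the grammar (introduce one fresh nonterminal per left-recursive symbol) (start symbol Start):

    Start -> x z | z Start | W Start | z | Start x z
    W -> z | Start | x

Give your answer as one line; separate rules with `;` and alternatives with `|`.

Start is directly left-recursive.
For Start: α = {x z}, β = {x z, z Start, W Start, z}. Rewrite as Start → β Start1 and Start1 → α Start1 | ε.

Start -> x z Start1 | z Start Start1 | W Start Start1 | z Start1; W -> z | Start | x; Start1 -> x z Start1 | eps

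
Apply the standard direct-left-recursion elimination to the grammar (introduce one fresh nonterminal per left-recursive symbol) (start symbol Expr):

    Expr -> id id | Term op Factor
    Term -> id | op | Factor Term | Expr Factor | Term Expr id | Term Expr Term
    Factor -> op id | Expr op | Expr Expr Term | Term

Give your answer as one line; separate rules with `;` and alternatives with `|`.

Term is directly left-recursive.
For Term: α = {Expr id, Expr Term}, β = {id, op, Factor Term, Expr Factor}. Rewrite as Term → β Term1 and Term1 → α Term1 | ε.

Expr -> id id | Term op Factor; Term -> id Term1 | op Term1 | Factor Term Term1 | Expr Factor Term1; Factor -> op id | Expr op | Expr Expr Term | Term; Term1 -> Expr id Term1 | Expr Term Term1 | ε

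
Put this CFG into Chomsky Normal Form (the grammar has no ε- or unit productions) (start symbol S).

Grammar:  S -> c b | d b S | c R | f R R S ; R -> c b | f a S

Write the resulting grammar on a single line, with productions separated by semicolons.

S -> X1 X2 | X3 Y1 | X1 R | X4 Y2; R -> X1 X2 | X4 Y4; X1 -> c; X2 -> b; X3 -> d; X4 -> f; X5 -> a; Y1 -> X2 S; Y2 -> R Y3; Y3 -> R S; Y4 -> X5 S

Introduce a nonterminal for each terminal appearing in a rule of length ≥ 2: X1 → c, X2 → b, X3 → d, X4 → f, X5 → a.
Binarize each right-hand side of length ≥ 3 by chaining fresh nonterminals (Y1, Y2, …): affected rules were S → X3 X2 S; S → X4 R R S; R → X4 X5 S.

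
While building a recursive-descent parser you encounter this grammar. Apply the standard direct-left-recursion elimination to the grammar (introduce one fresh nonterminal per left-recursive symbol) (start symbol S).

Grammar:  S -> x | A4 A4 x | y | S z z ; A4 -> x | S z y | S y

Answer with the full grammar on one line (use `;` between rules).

S -> x S' | A4 A4 x S' | y S'; A4 -> x | S z y | S y; S' -> z z S' | epsilon

S is directly left-recursive.
For S: α = {z z}, β = {x, A4 A4 x, y}. Rewrite as S → β S' and S' → α S' | ε.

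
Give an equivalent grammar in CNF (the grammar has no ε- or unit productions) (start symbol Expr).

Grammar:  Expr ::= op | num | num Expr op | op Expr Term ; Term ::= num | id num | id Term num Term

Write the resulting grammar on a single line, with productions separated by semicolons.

Expr ::= op | num | X1 Y1 | X2 Y2; Term ::= num | X3 X1 | X3 Y3; X1 ::= num; X2 ::= op; X3 ::= id; Y1 ::= Expr X2; Y2 ::= Expr Term; Y3 ::= Term Y4; Y4 ::= X1 Term

Introduce a nonterminal for each terminal appearing in a rule of length ≥ 2: X1 → num, X2 → op, X3 → id.
Binarize each right-hand side of length ≥ 3 by chaining fresh nonterminals (Y1, Y2, …): affected rules were Expr → X1 Expr X2; Expr → X2 Expr Term; Term → X3 Term X1 Term.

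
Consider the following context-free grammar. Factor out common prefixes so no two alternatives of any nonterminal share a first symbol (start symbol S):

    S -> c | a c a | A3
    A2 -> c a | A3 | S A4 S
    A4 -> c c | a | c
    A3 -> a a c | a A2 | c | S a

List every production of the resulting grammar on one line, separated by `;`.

A4 has alternatives sharing prefix 'c': factor to A4 → c A4' with A4' → c | ε.
A3 has alternatives sharing prefix 'a': factor to A3 → a A3' with A3' → a c | A2.

S -> c | a c a | A3; A2 -> c a | A3 | S A4 S; A4 -> a | c A4'; A3 -> c | S a | a A3'; A4' -> c | eps; A3' -> a c | A2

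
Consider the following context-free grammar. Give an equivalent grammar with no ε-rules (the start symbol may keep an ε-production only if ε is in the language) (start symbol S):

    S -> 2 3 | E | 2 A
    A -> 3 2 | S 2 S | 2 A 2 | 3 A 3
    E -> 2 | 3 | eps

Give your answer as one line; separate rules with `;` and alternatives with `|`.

Nullable set = {E, S}.
ε ∈ L(G) since S is nullable, so keep S → ε.
For each production, add variants omitting each subset of nullable occurrences: A → S 2 S gives S 2 S | S 2 | 2 S | 2.

S -> 2 3 | E | 2 A | eps; A -> 3 2 | S 2 S | S 2 | 2 S | 2 | 2 A 2 | 3 A 3; E -> 2 | 3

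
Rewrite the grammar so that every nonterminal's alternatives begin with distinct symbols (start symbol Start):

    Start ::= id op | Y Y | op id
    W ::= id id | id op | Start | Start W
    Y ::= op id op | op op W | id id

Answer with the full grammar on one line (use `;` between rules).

W has alternatives sharing prefix 'id': factor to W → id W1 with W1 → id | op.
W has alternatives sharing prefix 'Start': factor to W → Start W2 with W2 → ε | W.
Y has alternatives sharing prefix 'op': factor to Y → op Y1 with Y1 → id op | op W.

Start ::= id op | Y Y | op id; W ::= id W1 | Start W2; Y ::= id id | op Y1; W1 ::= id | op; W2 ::= ε | W; Y1 ::= id op | op W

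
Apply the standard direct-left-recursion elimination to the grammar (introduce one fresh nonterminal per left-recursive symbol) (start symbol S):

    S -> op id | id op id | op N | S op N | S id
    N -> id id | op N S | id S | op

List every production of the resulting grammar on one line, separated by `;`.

Directly left-recursive nonterminal: S.
For S: α = {op N, id}, β = {op id, id op id, op N}. Rewrite as S → β S' and S' → α S' | ε.

S -> op id S' | id op id S' | op N S'; N -> id id | op N S | id S | op; S' -> op N S' | id S' | eps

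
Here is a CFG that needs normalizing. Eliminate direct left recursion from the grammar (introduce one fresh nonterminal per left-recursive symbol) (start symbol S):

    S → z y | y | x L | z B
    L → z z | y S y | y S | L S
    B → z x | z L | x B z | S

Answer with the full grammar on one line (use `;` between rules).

S → z y | y | x L | z B; L → z z L' | y S y L' | y S L'; B → z x | z L | x B z | S; L' → S L' | epsilon

L is directly left-recursive.
For L: α = {S}, β = {z z, y S y, y S}. Rewrite as L → β L' and L' → α L' | ε.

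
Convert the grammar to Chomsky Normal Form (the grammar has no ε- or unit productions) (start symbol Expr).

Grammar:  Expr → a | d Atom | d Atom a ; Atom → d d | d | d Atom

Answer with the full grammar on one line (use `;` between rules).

Expr → a | X1 Atom | X1 Y1; Atom → X1 X1 | d | X1 Atom; X1 → d; X2 → a; Y1 → Atom X2

Introduce a nonterminal for each terminal appearing in a rule of length ≥ 2: X1 → d, X2 → a.
Binarize each right-hand side of length ≥ 3 by chaining fresh nonterminals (Y1, Y2, …): affected rules were Expr → X1 Atom X2.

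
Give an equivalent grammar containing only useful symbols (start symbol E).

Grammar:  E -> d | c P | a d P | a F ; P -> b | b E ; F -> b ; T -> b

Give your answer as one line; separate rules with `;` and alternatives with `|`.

Generating nonterminals: {E, F, P, T}.
Reachable from E after that: {E, F, P}.
Removed useless symbols: {T} and every production mentioning them.

E -> d | c P | a d P | a F; P -> b | b E; F -> b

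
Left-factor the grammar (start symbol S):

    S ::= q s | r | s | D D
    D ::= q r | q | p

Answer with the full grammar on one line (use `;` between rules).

S ::= q s | r | s | D D; D ::= p | q D'; D' ::= r | ε

D has alternatives sharing prefix 'q': factor to D → q D' with D' → r | ε.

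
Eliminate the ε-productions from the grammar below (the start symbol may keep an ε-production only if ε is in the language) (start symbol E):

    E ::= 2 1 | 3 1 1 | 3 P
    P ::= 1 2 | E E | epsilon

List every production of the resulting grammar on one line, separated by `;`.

E ::= 2 1 | 3 1 1 | 3 P | 3; P ::= 1 2 | E E

Nullable set = {P}.
ε ∉ L(G), so no ε-production is kept.
Add the nullable-subset variants: E → 3 P gives 3 P | 3.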